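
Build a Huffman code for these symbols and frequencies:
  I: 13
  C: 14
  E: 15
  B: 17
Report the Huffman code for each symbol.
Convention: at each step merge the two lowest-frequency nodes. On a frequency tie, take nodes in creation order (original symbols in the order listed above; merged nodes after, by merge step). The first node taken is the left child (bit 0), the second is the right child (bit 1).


Huffman tree construction:
Step 1: Merge I(13) + C(14) = 27
Step 2: Merge E(15) + B(17) = 32
Step 3: Merge (I+C)(27) + (E+B)(32) = 59
Read each symbol's code off the tree from the root (left child = 0, right child = 1).

Codes:
  I: 00 (length 2)
  C: 01 (length 2)
  E: 10 (length 2)
  B: 11 (length 2)
Average code length: 118/59 = 2.0000 bits/symbol


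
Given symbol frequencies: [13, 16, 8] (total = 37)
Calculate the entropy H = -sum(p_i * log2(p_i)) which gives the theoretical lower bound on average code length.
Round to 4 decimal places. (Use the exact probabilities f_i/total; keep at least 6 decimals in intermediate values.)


Per-symbol terms -p_i * log2(p_i) with p_i = f_i/37:
  p = 13/37 = 0.351351: log2(p) = -1.509014, -p*log2(p) = 0.530194
  p = 16/37 = 0.432432: log2(p) = -1.209453, -p*log2(p) = 0.523007
  p = 8/37 = 0.216216: log2(p) = -2.209453, -p*log2(p) = 0.477720
H = 0.530194 + 0.523007 + 0.477720 = 1.530921

H = 1.5309 bits/symbol


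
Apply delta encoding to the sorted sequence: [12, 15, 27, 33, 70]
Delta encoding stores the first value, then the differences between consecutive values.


First value: 12
Deltas:
  15 - 12 = 3
  27 - 15 = 12
  33 - 27 = 6
  70 - 33 = 37


Delta encoded: [12, 3, 12, 6, 37]


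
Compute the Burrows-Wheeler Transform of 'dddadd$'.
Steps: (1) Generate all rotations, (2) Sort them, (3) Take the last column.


Rotations (sorted):
  0: $dddadd -> last char: d
  1: add$ddd -> last char: d
  2: d$dddad -> last char: d
  3: dadd$dd -> last char: d
  4: dd$ddda -> last char: a
  5: ddadd$d -> last char: d
  6: dddadd$ -> last char: $


BWT = ddddad$


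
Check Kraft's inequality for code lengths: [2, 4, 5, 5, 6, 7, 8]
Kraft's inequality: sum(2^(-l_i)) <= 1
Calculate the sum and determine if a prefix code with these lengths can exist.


Sum = 2^(-2) + 2^(-4) + 2^(-5) + 2^(-5) + 2^(-6) + 2^(-7) + 2^(-8)
    = 0.25 + 0.0625 + 0.03125 + 0.03125 + 0.015625 + 0.0078125 + 0.00390625
    = 103/256 = 0.40234375
Since 0.40234375 <= 1, Kraft's inequality IS satisfied.
A prefix code with these lengths CAN exist.

Kraft sum = 0.40234375. Satisfied.


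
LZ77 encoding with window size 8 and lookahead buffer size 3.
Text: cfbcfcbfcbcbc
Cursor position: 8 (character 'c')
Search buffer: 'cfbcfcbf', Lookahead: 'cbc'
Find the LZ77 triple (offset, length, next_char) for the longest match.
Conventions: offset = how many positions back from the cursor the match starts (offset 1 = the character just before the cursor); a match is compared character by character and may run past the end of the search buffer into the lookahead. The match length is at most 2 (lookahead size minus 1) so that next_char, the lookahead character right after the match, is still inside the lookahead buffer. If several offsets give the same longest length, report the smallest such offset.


Try each offset into the search buffer:
  offset=1 (pos 7, char 'f'): match length 0
  offset=2 (pos 6, char 'b'): match length 0
  offset=3 (pos 5, char 'c'): match length 2
  offset=4 (pos 4, char 'f'): match length 0
  offset=5 (pos 3, char 'c'): match length 1
  offset=6 (pos 2, char 'b'): match length 0
  offset=7 (pos 1, char 'f'): match length 0
  offset=8 (pos 0, char 'c'): match length 1
Longest match has length 2 at offset 3.
next_char = character at position 8 + 2 = 10 -> 'c'

Best match: offset=3, length=2 (matching 'cb' starting at position 5)
LZ77 triple: (3, 2, 'c')


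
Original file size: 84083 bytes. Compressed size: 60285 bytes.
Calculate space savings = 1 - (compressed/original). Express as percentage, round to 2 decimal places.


ratio = compressed/original = 60285/84083 = 0.71697
savings = 1 - ratio = 1 - 0.71697 = 0.28303
as a percentage: 0.28303 * 100 = 28.3%

Space savings = 1 - 60285/84083 = 28.3%


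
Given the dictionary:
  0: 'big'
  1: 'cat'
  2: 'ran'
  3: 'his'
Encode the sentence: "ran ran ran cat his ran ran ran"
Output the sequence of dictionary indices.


Look up each word in the dictionary:
  'ran' -> 2
  'ran' -> 2
  'ran' -> 2
  'cat' -> 1
  'his' -> 3
  'ran' -> 2
  'ran' -> 2
  'ran' -> 2

Encoded: [2, 2, 2, 1, 3, 2, 2, 2]


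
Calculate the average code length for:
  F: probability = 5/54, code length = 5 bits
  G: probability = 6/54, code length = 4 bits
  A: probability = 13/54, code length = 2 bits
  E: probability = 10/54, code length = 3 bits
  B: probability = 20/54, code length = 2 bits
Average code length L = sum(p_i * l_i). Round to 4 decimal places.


Weighted contributions p_i * l_i:
  F: (5/54) * 5 = 25/54
  G: (6/54) * 4 = 24/54
  A: (13/54) * 2 = 26/54
  E: (10/54) * 3 = 30/54
  B: (20/54) * 2 = 40/54
Sum = (25 + 24 + 26 + 30 + 40)/54 = 145/54

L = 145/54 = 2.6852 bits/symbol


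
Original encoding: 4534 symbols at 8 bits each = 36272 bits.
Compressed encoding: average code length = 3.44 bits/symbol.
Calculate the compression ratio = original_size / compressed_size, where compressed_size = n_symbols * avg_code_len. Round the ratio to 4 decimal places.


original_size = n_symbols * orig_bits = 4534 * 8 = 36272 bits
compressed_size = n_symbols * avg_code_len = 4534 * 3.44 = 15596.96 bits
ratio = original_size / compressed_size = 36272 / 15596.96 = 2.3256

Compression ratio = 2.3256


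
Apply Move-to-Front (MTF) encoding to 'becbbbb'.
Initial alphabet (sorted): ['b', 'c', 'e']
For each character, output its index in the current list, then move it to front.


MTF encoding:
'b': index 0 in ['b', 'c', 'e'] -> ['b', 'c', 'e']
'e': index 2 in ['b', 'c', 'e'] -> ['e', 'b', 'c']
'c': index 2 in ['e', 'b', 'c'] -> ['c', 'e', 'b']
'b': index 2 in ['c', 'e', 'b'] -> ['b', 'c', 'e']
'b': index 0 in ['b', 'c', 'e'] -> ['b', 'c', 'e']
'b': index 0 in ['b', 'c', 'e'] -> ['b', 'c', 'e']
'b': index 0 in ['b', 'c', 'e'] -> ['b', 'c', 'e']


Output: [0, 2, 2, 2, 0, 0, 0]


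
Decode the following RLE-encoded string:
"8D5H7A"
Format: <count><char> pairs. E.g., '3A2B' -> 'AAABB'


Expanding each <count><char> pair:
  8D -> 'DDDDDDDD'
  5H -> 'HHHHH'
  7A -> 'AAAAAAA'

Decoded = DDDDDDDDHHHHHAAAAAAA


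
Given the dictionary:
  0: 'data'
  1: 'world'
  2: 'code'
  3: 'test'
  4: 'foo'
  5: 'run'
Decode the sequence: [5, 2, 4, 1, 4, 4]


Look up each index in the dictionary:
  5 -> 'run'
  2 -> 'code'
  4 -> 'foo'
  1 -> 'world'
  4 -> 'foo'
  4 -> 'foo'

Decoded: "run code foo world foo foo"


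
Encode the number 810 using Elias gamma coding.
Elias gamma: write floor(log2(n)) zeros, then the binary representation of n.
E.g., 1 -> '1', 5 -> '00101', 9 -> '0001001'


num_bits = floor(log2(810)) + 1 = 10
leading_zeros = num_bits - 1 = 9
binary(810) = 1100101010

Elias gamma(810) = '000000000' + '1100101010' = 0000000001100101010 (19 bits)


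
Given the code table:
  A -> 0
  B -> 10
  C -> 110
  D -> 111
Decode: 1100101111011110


Decoding:
110 -> C
0 -> A
10 -> B
111 -> D
10 -> B
111 -> D
10 -> B


Result: CABDBDB


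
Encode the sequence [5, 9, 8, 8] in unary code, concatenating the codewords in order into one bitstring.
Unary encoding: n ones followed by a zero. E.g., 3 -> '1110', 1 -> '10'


Encode each number as n ones followed by a terminating 0:
  5 -> 111110 (6 bits)
  9 -> 1111111110 (10 bits)
  8 -> 111111110 (9 bits)
  8 -> 111111110 (9 bits)
Total length = 6 + 10 + 9 + 9 = 34 bits.

Unary([5, 9, 8, 8]) = 1111101111111110111111110111111110 (34 bits)


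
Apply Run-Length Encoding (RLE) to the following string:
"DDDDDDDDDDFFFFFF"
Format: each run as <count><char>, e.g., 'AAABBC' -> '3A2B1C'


Scanning runs left to right:
  i=0: run of 'D' x 10 -> '10D'
  i=10: run of 'F' x 6 -> '6F'

RLE = 10D6F


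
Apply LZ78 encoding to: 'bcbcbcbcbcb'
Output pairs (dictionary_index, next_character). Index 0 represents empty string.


LZ78 encoding steps:
Dictionary: {0: ''}
Step 1: w='' (idx 0), next='b' -> output (0, 'b'), add 'b' as idx 1
Step 2: w='' (idx 0), next='c' -> output (0, 'c'), add 'c' as idx 2
Step 3: w='b' (idx 1), next='c' -> output (1, 'c'), add 'bc' as idx 3
Step 4: w='bc' (idx 3), next='b' -> output (3, 'b'), add 'bcb' as idx 4
Step 5: w='c' (idx 2), next='b' -> output (2, 'b'), add 'cb' as idx 5
Step 6: w='cb' (idx 5), end of input -> output (5, '')


Encoded: [(0, 'b'), (0, 'c'), (1, 'c'), (3, 'b'), (2, 'b'), (5, '')]


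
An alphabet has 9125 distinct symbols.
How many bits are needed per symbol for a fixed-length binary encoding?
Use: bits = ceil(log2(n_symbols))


log2(9125) = 13.1556
Bracket: 2^13 = 8192 < 9125 <= 2^14 = 16384
So ceil(log2(9125)) = 14

bits = ceil(log2(9125)) = ceil(13.1556) = 14 bits


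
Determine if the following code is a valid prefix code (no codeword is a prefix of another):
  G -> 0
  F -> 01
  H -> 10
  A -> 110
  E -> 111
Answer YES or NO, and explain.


Checking each pair (does one codeword prefix another?):
  G='0' vs F='01': prefix -- VIOLATION

NO -- this is NOT a valid prefix code. G (0) is a prefix of F (01).


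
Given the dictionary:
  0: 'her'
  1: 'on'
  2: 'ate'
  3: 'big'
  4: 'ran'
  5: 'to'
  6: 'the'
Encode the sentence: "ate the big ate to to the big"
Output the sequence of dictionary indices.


Look up each word in the dictionary:
  'ate' -> 2
  'the' -> 6
  'big' -> 3
  'ate' -> 2
  'to' -> 5
  'to' -> 5
  'the' -> 6
  'big' -> 3

Encoded: [2, 6, 3, 2, 5, 5, 6, 3]


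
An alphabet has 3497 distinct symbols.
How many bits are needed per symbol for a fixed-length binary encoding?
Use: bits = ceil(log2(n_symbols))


log2(3497) = 11.7719
Bracket: 2^11 = 2048 < 3497 <= 2^12 = 4096
So ceil(log2(3497)) = 12

bits = ceil(log2(3497)) = ceil(11.7719) = 12 bits


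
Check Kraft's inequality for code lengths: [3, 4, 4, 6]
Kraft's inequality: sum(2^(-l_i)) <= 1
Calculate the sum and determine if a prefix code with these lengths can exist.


Sum = 2^(-3) + 2^(-4) + 2^(-4) + 2^(-6)
    = 0.125 + 0.0625 + 0.0625 + 0.015625
    = 17/64 = 0.265625
Since 0.265625 <= 1, Kraft's inequality IS satisfied.
A prefix code with these lengths CAN exist.

Kraft sum = 0.265625. Satisfied.


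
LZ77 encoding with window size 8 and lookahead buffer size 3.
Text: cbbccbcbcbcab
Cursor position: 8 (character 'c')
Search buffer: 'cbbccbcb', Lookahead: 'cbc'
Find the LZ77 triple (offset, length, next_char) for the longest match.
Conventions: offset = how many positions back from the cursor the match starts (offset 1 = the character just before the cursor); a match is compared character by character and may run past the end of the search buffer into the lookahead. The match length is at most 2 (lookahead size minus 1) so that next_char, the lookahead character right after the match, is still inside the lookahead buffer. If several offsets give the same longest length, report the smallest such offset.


Try each offset into the search buffer:
  offset=1 (pos 7, char 'b'): match length 0
  offset=2 (pos 6, char 'c'): match length 2
  offset=3 (pos 5, char 'b'): match length 0
  offset=4 (pos 4, char 'c'): match length 2
  offset=5 (pos 3, char 'c'): match length 1
  offset=6 (pos 2, char 'b'): match length 0
  offset=7 (pos 1, char 'b'): match length 0
  offset=8 (pos 0, char 'c'): match length 2
Longest match has length 2, found at offsets 2, 4, 8; take the smallest, offset 2.
next_char = character at position 8 + 2 = 10 -> 'c'

Best match: offset=2, length=2 (matching 'cb' starting at position 6)
LZ77 triple: (2, 2, 'c')


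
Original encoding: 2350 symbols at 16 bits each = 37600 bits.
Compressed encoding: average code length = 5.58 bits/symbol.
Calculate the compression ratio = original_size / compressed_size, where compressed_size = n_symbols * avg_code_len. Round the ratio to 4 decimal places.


original_size = n_symbols * orig_bits = 2350 * 16 = 37600 bits
compressed_size = n_symbols * avg_code_len = 2350 * 5.58 = 13113.0 bits
ratio = original_size / compressed_size = 37600 / 13113.0 = 2.8674

Compression ratio = 2.8674


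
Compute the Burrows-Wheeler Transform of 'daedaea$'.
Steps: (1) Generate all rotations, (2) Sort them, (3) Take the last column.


Rotations (sorted):
  0: $daedaea -> last char: a
  1: a$daedae -> last char: e
  2: aea$daed -> last char: d
  3: aedaea$d -> last char: d
  4: daea$dae -> last char: e
  5: daedaea$ -> last char: $
  6: ea$daeda -> last char: a
  7: edaea$da -> last char: a


BWT = aedde$aa


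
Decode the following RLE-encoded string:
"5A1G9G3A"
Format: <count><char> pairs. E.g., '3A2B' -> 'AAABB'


Expanding each <count><char> pair:
  5A -> 'AAAAA'
  1G -> 'G'
  9G -> 'GGGGGGGGG'
  3A -> 'AAA'

Decoded = AAAAAGGGGGGGGGGAAA


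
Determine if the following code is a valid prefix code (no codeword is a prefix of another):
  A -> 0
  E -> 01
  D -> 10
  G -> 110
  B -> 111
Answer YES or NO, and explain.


Checking each pair (does one codeword prefix another?):
  A='0' vs E='01': prefix -- VIOLATION

NO -- this is NOT a valid prefix code. A (0) is a prefix of E (01).


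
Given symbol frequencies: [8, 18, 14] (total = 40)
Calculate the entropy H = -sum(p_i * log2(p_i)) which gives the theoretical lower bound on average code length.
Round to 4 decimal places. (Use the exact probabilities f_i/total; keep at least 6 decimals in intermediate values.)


Per-symbol terms -p_i * log2(p_i) with p_i = f_i/40:
  p = 8/40 = 0.200000: log2(p) = -2.321928, -p*log2(p) = 0.464386
  p = 18/40 = 0.450000: log2(p) = -1.152003, -p*log2(p) = 0.518401
  p = 14/40 = 0.350000: log2(p) = -1.514573, -p*log2(p) = 0.530101
H = 0.464386 + 0.518401 + 0.530101 = 1.512888

H = 1.5129 bits/symbol


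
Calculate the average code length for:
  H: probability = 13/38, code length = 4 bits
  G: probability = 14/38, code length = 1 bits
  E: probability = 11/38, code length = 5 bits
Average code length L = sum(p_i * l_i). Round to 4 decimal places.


Weighted contributions p_i * l_i:
  H: (13/38) * 4 = 52/38
  G: (14/38) * 1 = 14/38
  E: (11/38) * 5 = 55/38
Sum = (52 + 14 + 55)/38 = 121/38

L = 121/38 = 3.1842 bits/symbol


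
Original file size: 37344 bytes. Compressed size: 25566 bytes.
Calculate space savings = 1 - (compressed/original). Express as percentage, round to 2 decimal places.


ratio = compressed/original = 25566/37344 = 0.684608
savings = 1 - ratio = 1 - 0.684608 = 0.315392
as a percentage: 0.315392 * 100 = 31.54%

Space savings = 1 - 25566/37344 = 31.54%


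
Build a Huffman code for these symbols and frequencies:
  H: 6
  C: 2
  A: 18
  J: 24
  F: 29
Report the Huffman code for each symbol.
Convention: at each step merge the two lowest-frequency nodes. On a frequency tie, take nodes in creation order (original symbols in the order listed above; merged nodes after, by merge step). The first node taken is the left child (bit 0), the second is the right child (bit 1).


Huffman tree construction:
Step 1: Merge C(2) + H(6) = 8
Step 2: Merge (C+H)(8) + A(18) = 26
Step 3: Merge J(24) + ((C+H)+A)(26) = 50
Step 4: Merge F(29) + (J+((C+H)+A))(50) = 79
Read each symbol's code off the tree from the root (left child = 0, right child = 1).

Codes:
  H: 1101 (length 4)
  C: 1100 (length 4)
  A: 111 (length 3)
  J: 10 (length 2)
  F: 0 (length 1)
Average code length: 163/79 = 2.0633 bits/symbol


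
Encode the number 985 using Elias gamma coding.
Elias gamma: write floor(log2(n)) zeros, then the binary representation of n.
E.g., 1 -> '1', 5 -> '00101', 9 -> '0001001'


num_bits = floor(log2(985)) + 1 = 10
leading_zeros = num_bits - 1 = 9
binary(985) = 1111011001

Elias gamma(985) = '000000000' + '1111011001' = 0000000001111011001 (19 bits)


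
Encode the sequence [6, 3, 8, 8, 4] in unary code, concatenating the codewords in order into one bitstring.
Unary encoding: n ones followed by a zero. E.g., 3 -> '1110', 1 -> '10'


Encode each number as n ones followed by a terminating 0:
  6 -> 1111110 (7 bits)
  3 -> 1110 (4 bits)
  8 -> 111111110 (9 bits)
  8 -> 111111110 (9 bits)
  4 -> 11110 (5 bits)
Total length = 7 + 4 + 9 + 9 + 5 = 34 bits.

Unary([6, 3, 8, 8, 4]) = 1111110111011111111011111111011110 (34 bits)


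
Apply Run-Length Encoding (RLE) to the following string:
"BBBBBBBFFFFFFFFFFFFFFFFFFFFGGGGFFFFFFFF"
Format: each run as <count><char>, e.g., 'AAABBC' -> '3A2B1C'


Scanning runs left to right:
  i=0: run of 'B' x 7 -> '7B'
  i=7: run of 'F' x 20 -> '20F'
  i=27: run of 'G' x 4 -> '4G'
  i=31: run of 'F' x 8 -> '8F'

RLE = 7B20F4G8F


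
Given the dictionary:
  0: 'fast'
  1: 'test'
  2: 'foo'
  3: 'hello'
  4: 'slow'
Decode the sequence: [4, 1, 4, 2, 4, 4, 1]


Look up each index in the dictionary:
  4 -> 'slow'
  1 -> 'test'
  4 -> 'slow'
  2 -> 'foo'
  4 -> 'slow'
  4 -> 'slow'
  1 -> 'test'

Decoded: "slow test slow foo slow slow test"


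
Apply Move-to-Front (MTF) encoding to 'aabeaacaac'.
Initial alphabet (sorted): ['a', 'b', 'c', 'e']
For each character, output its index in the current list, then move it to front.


MTF encoding:
'a': index 0 in ['a', 'b', 'c', 'e'] -> ['a', 'b', 'c', 'e']
'a': index 0 in ['a', 'b', 'c', 'e'] -> ['a', 'b', 'c', 'e']
'b': index 1 in ['a', 'b', 'c', 'e'] -> ['b', 'a', 'c', 'e']
'e': index 3 in ['b', 'a', 'c', 'e'] -> ['e', 'b', 'a', 'c']
'a': index 2 in ['e', 'b', 'a', 'c'] -> ['a', 'e', 'b', 'c']
'a': index 0 in ['a', 'e', 'b', 'c'] -> ['a', 'e', 'b', 'c']
'c': index 3 in ['a', 'e', 'b', 'c'] -> ['c', 'a', 'e', 'b']
'a': index 1 in ['c', 'a', 'e', 'b'] -> ['a', 'c', 'e', 'b']
'a': index 0 in ['a', 'c', 'e', 'b'] -> ['a', 'c', 'e', 'b']
'c': index 1 in ['a', 'c', 'e', 'b'] -> ['c', 'a', 'e', 'b']


Output: [0, 0, 1, 3, 2, 0, 3, 1, 0, 1]


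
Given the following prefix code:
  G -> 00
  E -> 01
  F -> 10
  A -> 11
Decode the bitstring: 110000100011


Decoding step by step:
Bits 11 -> A
Bits 00 -> G
Bits 00 -> G
Bits 10 -> F
Bits 00 -> G
Bits 11 -> A


Decoded message: AGGFGA


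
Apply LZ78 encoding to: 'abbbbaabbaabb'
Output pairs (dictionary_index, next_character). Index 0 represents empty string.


LZ78 encoding steps:
Dictionary: {0: ''}
Step 1: w='' (idx 0), next='a' -> output (0, 'a'), add 'a' as idx 1
Step 2: w='' (idx 0), next='b' -> output (0, 'b'), add 'b' as idx 2
Step 3: w='b' (idx 2), next='b' -> output (2, 'b'), add 'bb' as idx 3
Step 4: w='b' (idx 2), next='a' -> output (2, 'a'), add 'ba' as idx 4
Step 5: w='a' (idx 1), next='b' -> output (1, 'b'), add 'ab' as idx 5
Step 6: w='ba' (idx 4), next='a' -> output (4, 'a'), add 'baa' as idx 6
Step 7: w='bb' (idx 3), end of input -> output (3, '')


Encoded: [(0, 'a'), (0, 'b'), (2, 'b'), (2, 'a'), (1, 'b'), (4, 'a'), (3, '')]


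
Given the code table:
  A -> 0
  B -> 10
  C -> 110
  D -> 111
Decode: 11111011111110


Decoding:
111 -> D
110 -> C
111 -> D
111 -> D
10 -> B


Result: DCDDB


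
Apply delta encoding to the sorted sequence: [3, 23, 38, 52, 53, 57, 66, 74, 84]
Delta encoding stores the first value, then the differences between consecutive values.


First value: 3
Deltas:
  23 - 3 = 20
  38 - 23 = 15
  52 - 38 = 14
  53 - 52 = 1
  57 - 53 = 4
  66 - 57 = 9
  74 - 66 = 8
  84 - 74 = 10


Delta encoded: [3, 20, 15, 14, 1, 4, 9, 8, 10]


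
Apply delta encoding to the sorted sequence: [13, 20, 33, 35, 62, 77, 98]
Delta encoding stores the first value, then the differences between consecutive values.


First value: 13
Deltas:
  20 - 13 = 7
  33 - 20 = 13
  35 - 33 = 2
  62 - 35 = 27
  77 - 62 = 15
  98 - 77 = 21


Delta encoded: [13, 7, 13, 2, 27, 15, 21]


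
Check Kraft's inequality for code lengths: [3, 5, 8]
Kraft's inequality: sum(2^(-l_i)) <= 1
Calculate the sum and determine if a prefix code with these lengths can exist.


Sum = 2^(-3) + 2^(-5) + 2^(-8)
    = 0.125 + 0.03125 + 0.00390625
    = 41/256 = 0.16015625
Since 0.16015625 <= 1, Kraft's inequality IS satisfied.
A prefix code with these lengths CAN exist.

Kraft sum = 0.16015625. Satisfied.


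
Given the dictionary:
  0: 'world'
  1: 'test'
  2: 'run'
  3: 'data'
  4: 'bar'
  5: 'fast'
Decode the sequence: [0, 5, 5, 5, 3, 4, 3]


Look up each index in the dictionary:
  0 -> 'world'
  5 -> 'fast'
  5 -> 'fast'
  5 -> 'fast'
  3 -> 'data'
  4 -> 'bar'
  3 -> 'data'

Decoded: "world fast fast fast data bar data"


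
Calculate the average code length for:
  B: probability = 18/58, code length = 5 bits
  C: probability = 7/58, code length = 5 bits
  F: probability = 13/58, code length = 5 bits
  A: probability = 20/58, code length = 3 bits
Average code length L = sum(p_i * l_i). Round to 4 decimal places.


Weighted contributions p_i * l_i:
  B: (18/58) * 5 = 90/58
  C: (7/58) * 5 = 35/58
  F: (13/58) * 5 = 65/58
  A: (20/58) * 3 = 60/58
Sum = (90 + 35 + 65 + 60)/58 = 250/58

L = 250/58 = 4.3103 bits/symbol


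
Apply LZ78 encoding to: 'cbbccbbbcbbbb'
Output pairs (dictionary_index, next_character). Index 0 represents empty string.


LZ78 encoding steps:
Dictionary: {0: ''}
Step 1: w='' (idx 0), next='c' -> output (0, 'c'), add 'c' as idx 1
Step 2: w='' (idx 0), next='b' -> output (0, 'b'), add 'b' as idx 2
Step 3: w='b' (idx 2), next='c' -> output (2, 'c'), add 'bc' as idx 3
Step 4: w='c' (idx 1), next='b' -> output (1, 'b'), add 'cb' as idx 4
Step 5: w='b' (idx 2), next='b' -> output (2, 'b'), add 'bb' as idx 5
Step 6: w='cb' (idx 4), next='b' -> output (4, 'b'), add 'cbb' as idx 6
Step 7: w='bb' (idx 5), end of input -> output (5, '')


Encoded: [(0, 'c'), (0, 'b'), (2, 'c'), (1, 'b'), (2, 'b'), (4, 'b'), (5, '')]


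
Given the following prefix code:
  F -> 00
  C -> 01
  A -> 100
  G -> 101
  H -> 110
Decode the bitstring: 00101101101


Decoding step by step:
Bits 00 -> F
Bits 101 -> G
Bits 101 -> G
Bits 101 -> G


Decoded message: FGGG


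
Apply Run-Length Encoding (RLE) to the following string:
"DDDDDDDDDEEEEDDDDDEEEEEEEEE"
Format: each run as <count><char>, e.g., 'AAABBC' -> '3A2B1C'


Scanning runs left to right:
  i=0: run of 'D' x 9 -> '9D'
  i=9: run of 'E' x 4 -> '4E'
  i=13: run of 'D' x 5 -> '5D'
  i=18: run of 'E' x 9 -> '9E'

RLE = 9D4E5D9E


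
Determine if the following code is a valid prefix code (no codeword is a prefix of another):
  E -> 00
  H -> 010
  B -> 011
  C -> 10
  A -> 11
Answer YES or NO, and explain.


Checking each pair (does one codeword prefix another?):
  E='00' vs H='010': no prefix
  E='00' vs B='011': no prefix
  E='00' vs C='10': no prefix
  E='00' vs A='11': no prefix
  H='010' vs E='00': no prefix
  H='010' vs B='011': no prefix
  H='010' vs C='10': no prefix
  H='010' vs A='11': no prefix
  B='011' vs E='00': no prefix
  B='011' vs H='010': no prefix
  B='011' vs C='10': no prefix
  B='011' vs A='11': no prefix
  C='10' vs E='00': no prefix
  C='10' vs H='010': no prefix
  C='10' vs B='011': no prefix
  C='10' vs A='11': no prefix
  A='11' vs E='00': no prefix
  A='11' vs H='010': no prefix
  A='11' vs B='011': no prefix
  A='11' vs C='10': no prefix
No violation found over all pairs.

YES -- this is a valid prefix code. No codeword is a prefix of any other codeword.


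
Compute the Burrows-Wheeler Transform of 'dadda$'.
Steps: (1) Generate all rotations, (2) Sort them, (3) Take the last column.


Rotations (sorted):
  0: $dadda -> last char: a
  1: a$dadd -> last char: d
  2: adda$d -> last char: d
  3: da$dad -> last char: d
  4: dadda$ -> last char: $
  5: dda$da -> last char: a


BWT = addd$a


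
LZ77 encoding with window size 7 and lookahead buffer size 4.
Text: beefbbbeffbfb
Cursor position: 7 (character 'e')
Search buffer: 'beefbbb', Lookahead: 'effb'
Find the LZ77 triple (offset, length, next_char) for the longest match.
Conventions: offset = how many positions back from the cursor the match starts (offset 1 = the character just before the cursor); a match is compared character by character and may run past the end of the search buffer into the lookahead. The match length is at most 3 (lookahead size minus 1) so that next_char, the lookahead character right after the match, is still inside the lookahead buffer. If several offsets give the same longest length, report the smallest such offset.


Try each offset into the search buffer:
  offset=1 (pos 6, char 'b'): match length 0
  offset=2 (pos 5, char 'b'): match length 0
  offset=3 (pos 4, char 'b'): match length 0
  offset=4 (pos 3, char 'f'): match length 0
  offset=5 (pos 2, char 'e'): match length 2
  offset=6 (pos 1, char 'e'): match length 1
  offset=7 (pos 0, char 'b'): match length 0
Longest match has length 2 at offset 5.
next_char = character at position 7 + 2 = 9 -> 'f'

Best match: offset=5, length=2 (matching 'ef' starting at position 2)
LZ77 triple: (5, 2, 'f')


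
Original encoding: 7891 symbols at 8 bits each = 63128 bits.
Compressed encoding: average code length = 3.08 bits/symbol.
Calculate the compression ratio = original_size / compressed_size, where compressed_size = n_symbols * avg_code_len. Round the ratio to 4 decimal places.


original_size = n_symbols * orig_bits = 7891 * 8 = 63128 bits
compressed_size = n_symbols * avg_code_len = 7891 * 3.08 = 24304.28 bits
ratio = original_size / compressed_size = 63128 / 24304.28 = 2.5974

Compression ratio = 2.5974


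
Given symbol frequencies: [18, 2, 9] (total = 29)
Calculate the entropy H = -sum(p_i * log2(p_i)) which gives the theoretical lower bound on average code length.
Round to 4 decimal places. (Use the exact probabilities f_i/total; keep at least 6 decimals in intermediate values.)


Per-symbol terms -p_i * log2(p_i) with p_i = f_i/29:
  p = 18/29 = 0.620690: log2(p) = -0.688056, -p*log2(p) = 0.427069
  p = 2/29 = 0.068966: log2(p) = -3.857981, -p*log2(p) = 0.266068
  p = 9/29 = 0.310345: log2(p) = -1.688056, -p*log2(p) = 0.523879
H = 0.427069 + 0.266068 + 0.523879 = 1.217016

H = 1.217 bits/symbol


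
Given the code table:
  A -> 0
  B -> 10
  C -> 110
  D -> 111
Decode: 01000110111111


Decoding:
0 -> A
10 -> B
0 -> A
0 -> A
110 -> C
111 -> D
111 -> D


Result: ABAACDD


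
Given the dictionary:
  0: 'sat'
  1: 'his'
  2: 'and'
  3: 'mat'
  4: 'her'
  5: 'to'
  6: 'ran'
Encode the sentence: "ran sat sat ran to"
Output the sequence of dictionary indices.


Look up each word in the dictionary:
  'ran' -> 6
  'sat' -> 0
  'sat' -> 0
  'ran' -> 6
  'to' -> 5

Encoded: [6, 0, 0, 6, 5]


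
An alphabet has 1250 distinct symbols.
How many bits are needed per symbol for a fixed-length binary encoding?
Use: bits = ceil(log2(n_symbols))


log2(1250) = 10.2877
Bracket: 2^10 = 1024 < 1250 <= 2^11 = 2048
So ceil(log2(1250)) = 11

bits = ceil(log2(1250)) = ceil(10.2877) = 11 bits


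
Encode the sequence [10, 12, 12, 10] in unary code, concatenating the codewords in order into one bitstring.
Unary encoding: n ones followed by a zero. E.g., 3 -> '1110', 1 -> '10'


Encode each number as n ones followed by a terminating 0:
  10 -> 11111111110 (11 bits)
  12 -> 1111111111110 (13 bits)
  12 -> 1111111111110 (13 bits)
  10 -> 11111111110 (11 bits)
Total length = 11 + 13 + 13 + 11 = 48 bits.

Unary([10, 12, 12, 10]) = 111111111101111111111110111111111111011111111110 (48 bits)


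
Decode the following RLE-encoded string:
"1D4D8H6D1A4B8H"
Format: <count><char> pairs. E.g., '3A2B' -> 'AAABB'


Expanding each <count><char> pair:
  1D -> 'D'
  4D -> 'DDDD'
  8H -> 'HHHHHHHH'
  6D -> 'DDDDDD'
  1A -> 'A'
  4B -> 'BBBB'
  8H -> 'HHHHHHHH'

Decoded = DDDDDHHHHHHHHDDDDDDABBBBHHHHHHHH


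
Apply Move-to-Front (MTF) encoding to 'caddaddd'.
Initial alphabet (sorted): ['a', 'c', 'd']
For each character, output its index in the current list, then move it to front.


MTF encoding:
'c': index 1 in ['a', 'c', 'd'] -> ['c', 'a', 'd']
'a': index 1 in ['c', 'a', 'd'] -> ['a', 'c', 'd']
'd': index 2 in ['a', 'c', 'd'] -> ['d', 'a', 'c']
'd': index 0 in ['d', 'a', 'c'] -> ['d', 'a', 'c']
'a': index 1 in ['d', 'a', 'c'] -> ['a', 'd', 'c']
'd': index 1 in ['a', 'd', 'c'] -> ['d', 'a', 'c']
'd': index 0 in ['d', 'a', 'c'] -> ['d', 'a', 'c']
'd': index 0 in ['d', 'a', 'c'] -> ['d', 'a', 'c']


Output: [1, 1, 2, 0, 1, 1, 0, 0]


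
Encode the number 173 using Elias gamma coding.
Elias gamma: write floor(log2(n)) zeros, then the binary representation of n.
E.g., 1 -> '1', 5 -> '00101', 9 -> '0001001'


num_bits = floor(log2(173)) + 1 = 8
leading_zeros = num_bits - 1 = 7
binary(173) = 10101101

Elias gamma(173) = '0000000' + '10101101' = 000000010101101 (15 bits)


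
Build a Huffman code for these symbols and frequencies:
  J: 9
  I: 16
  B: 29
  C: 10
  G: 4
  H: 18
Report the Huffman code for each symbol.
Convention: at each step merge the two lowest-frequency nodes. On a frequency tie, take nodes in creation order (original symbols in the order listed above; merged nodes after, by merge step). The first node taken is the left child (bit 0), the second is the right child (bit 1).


Huffman tree construction:
Step 1: Merge G(4) + J(9) = 13
Step 2: Merge C(10) + (G+J)(13) = 23
Step 3: Merge I(16) + H(18) = 34
Step 4: Merge (C+(G+J))(23) + B(29) = 52
Step 5: Merge (I+H)(34) + ((C+(G+J))+B)(52) = 86
Read each symbol's code off the tree from the root (left child = 0, right child = 1).

Codes:
  J: 1011 (length 4)
  I: 00 (length 2)
  B: 11 (length 2)
  C: 100 (length 3)
  G: 1010 (length 4)
  H: 01 (length 2)
Average code length: 208/86 = 2.4186 bits/symbol


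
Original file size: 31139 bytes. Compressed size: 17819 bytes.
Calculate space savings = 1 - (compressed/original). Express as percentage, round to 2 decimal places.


ratio = compressed/original = 17819/31139 = 0.572241
savings = 1 - ratio = 1 - 0.572241 = 0.427759
as a percentage: 0.427759 * 100 = 42.78%

Space savings = 1 - 17819/31139 = 42.78%


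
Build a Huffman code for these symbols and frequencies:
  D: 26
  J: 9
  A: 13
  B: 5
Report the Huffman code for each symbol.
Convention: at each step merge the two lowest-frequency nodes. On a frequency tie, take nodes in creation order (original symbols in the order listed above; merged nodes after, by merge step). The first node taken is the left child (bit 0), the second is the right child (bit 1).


Huffman tree construction:
Step 1: Merge B(5) + J(9) = 14
Step 2: Merge A(13) + (B+J)(14) = 27
Step 3: Merge D(26) + (A+(B+J))(27) = 53
Read each symbol's code off the tree from the root (left child = 0, right child = 1).

Codes:
  D: 0 (length 1)
  J: 111 (length 3)
  A: 10 (length 2)
  B: 110 (length 3)
Average code length: 94/53 = 1.7736 bits/symbol


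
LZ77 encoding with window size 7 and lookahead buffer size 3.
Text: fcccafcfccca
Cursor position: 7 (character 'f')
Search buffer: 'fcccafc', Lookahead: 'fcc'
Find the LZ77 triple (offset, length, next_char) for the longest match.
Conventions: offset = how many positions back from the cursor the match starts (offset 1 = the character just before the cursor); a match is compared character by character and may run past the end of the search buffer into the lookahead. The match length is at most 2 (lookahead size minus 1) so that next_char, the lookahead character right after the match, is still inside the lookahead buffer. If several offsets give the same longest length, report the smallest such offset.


Try each offset into the search buffer:
  offset=1 (pos 6, char 'c'): match length 0
  offset=2 (pos 5, char 'f'): match length 2
  offset=3 (pos 4, char 'a'): match length 0
  offset=4 (pos 3, char 'c'): match length 0
  offset=5 (pos 2, char 'c'): match length 0
  offset=6 (pos 1, char 'c'): match length 0
  offset=7 (pos 0, char 'f'): match length 2
Longest match has length 2, found at offsets 2, 7; take the smallest, offset 2.
next_char = character at position 7 + 2 = 9 -> 'c'

Best match: offset=2, length=2 (matching 'fc' starting at position 5)
LZ77 triple: (2, 2, 'c')


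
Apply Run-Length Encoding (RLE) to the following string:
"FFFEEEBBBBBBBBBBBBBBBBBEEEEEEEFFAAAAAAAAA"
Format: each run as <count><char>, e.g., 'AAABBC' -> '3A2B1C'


Scanning runs left to right:
  i=0: run of 'F' x 3 -> '3F'
  i=3: run of 'E' x 3 -> '3E'
  i=6: run of 'B' x 17 -> '17B'
  i=23: run of 'E' x 7 -> '7E'
  i=30: run of 'F' x 2 -> '2F'
  i=32: run of 'A' x 9 -> '9A'

RLE = 3F3E17B7E2F9A


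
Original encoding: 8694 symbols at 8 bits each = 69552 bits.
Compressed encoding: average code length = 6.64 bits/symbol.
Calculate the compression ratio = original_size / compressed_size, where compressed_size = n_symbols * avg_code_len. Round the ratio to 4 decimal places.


original_size = n_symbols * orig_bits = 8694 * 8 = 69552 bits
compressed_size = n_symbols * avg_code_len = 8694 * 6.64 = 57728.16 bits
ratio = original_size / compressed_size = 69552 / 57728.16 = 1.2048

Compression ratio = 1.2048


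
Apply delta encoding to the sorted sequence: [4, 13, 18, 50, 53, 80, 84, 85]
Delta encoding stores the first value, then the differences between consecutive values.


First value: 4
Deltas:
  13 - 4 = 9
  18 - 13 = 5
  50 - 18 = 32
  53 - 50 = 3
  80 - 53 = 27
  84 - 80 = 4
  85 - 84 = 1


Delta encoded: [4, 9, 5, 32, 3, 27, 4, 1]


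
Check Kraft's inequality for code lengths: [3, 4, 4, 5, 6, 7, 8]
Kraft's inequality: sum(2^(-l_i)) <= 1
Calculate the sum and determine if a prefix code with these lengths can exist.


Sum = 2^(-3) + 2^(-4) + 2^(-4) + 2^(-5) + 2^(-6) + 2^(-7) + 2^(-8)
    = 0.125 + 0.0625 + 0.0625 + 0.03125 + 0.015625 + 0.0078125 + 0.00390625
    = 79/256 = 0.30859375
Since 0.30859375 <= 1, Kraft's inequality IS satisfied.
A prefix code with these lengths CAN exist.

Kraft sum = 0.30859375. Satisfied.


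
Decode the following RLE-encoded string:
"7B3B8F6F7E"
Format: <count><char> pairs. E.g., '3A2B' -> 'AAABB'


Expanding each <count><char> pair:
  7B -> 'BBBBBBB'
  3B -> 'BBB'
  8F -> 'FFFFFFFF'
  6F -> 'FFFFFF'
  7E -> 'EEEEEEE'

Decoded = BBBBBBBBBBFFFFFFFFFFFFFFEEEEEEE


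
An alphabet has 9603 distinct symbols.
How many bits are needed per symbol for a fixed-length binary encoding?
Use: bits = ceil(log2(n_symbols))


log2(9603) = 13.2293
Bracket: 2^13 = 8192 < 9603 <= 2^14 = 16384
So ceil(log2(9603)) = 14

bits = ceil(log2(9603)) = ceil(13.2293) = 14 bits


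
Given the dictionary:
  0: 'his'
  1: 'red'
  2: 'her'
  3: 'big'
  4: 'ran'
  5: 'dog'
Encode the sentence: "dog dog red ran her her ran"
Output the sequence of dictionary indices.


Look up each word in the dictionary:
  'dog' -> 5
  'dog' -> 5
  'red' -> 1
  'ran' -> 4
  'her' -> 2
  'her' -> 2
  'ran' -> 4

Encoded: [5, 5, 1, 4, 2, 2, 4]


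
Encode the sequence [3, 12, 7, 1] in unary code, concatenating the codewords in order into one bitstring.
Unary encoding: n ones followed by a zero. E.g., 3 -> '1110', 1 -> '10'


Encode each number as n ones followed by a terminating 0:
  3 -> 1110 (4 bits)
  12 -> 1111111111110 (13 bits)
  7 -> 11111110 (8 bits)
  1 -> 10 (2 bits)
Total length = 4 + 13 + 8 + 2 = 27 bits.

Unary([3, 12, 7, 1]) = 111011111111111101111111010 (27 bits)


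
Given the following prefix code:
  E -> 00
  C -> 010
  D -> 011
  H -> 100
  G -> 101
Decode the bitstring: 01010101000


Decoding step by step:
Bits 010 -> C
Bits 101 -> G
Bits 010 -> C
Bits 00 -> E


Decoded message: CGCE


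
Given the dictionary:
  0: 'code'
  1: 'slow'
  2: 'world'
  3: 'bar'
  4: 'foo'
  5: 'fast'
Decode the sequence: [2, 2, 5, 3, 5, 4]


Look up each index in the dictionary:
  2 -> 'world'
  2 -> 'world'
  5 -> 'fast'
  3 -> 'bar'
  5 -> 'fast'
  4 -> 'foo'

Decoded: "world world fast bar fast foo"


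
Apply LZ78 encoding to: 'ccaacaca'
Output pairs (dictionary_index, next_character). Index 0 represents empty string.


LZ78 encoding steps:
Dictionary: {0: ''}
Step 1: w='' (idx 0), next='c' -> output (0, 'c'), add 'c' as idx 1
Step 2: w='c' (idx 1), next='a' -> output (1, 'a'), add 'ca' as idx 2
Step 3: w='' (idx 0), next='a' -> output (0, 'a'), add 'a' as idx 3
Step 4: w='ca' (idx 2), next='c' -> output (2, 'c'), add 'cac' as idx 4
Step 5: w='a' (idx 3), end of input -> output (3, '')


Encoded: [(0, 'c'), (1, 'a'), (0, 'a'), (2, 'c'), (3, '')]


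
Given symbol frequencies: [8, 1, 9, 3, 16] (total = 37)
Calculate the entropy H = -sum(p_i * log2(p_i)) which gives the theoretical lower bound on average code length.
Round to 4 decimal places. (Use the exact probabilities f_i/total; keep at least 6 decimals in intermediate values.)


Per-symbol terms -p_i * log2(p_i) with p_i = f_i/37:
  p = 8/37 = 0.216216: log2(p) = -2.209453, -p*log2(p) = 0.477720
  p = 1/37 = 0.027027: log2(p) = -5.209453, -p*log2(p) = 0.140796
  p = 9/37 = 0.243243: log2(p) = -2.039528, -p*log2(p) = 0.496101
  p = 3/37 = 0.081081: log2(p) = -3.624491, -p*log2(p) = 0.293878
  p = 16/37 = 0.432432: log2(p) = -1.209453, -p*log2(p) = 0.523007
H = 0.477720 + 0.140796 + 0.496101 + 0.293878 + 0.523007 = 1.931502

H = 1.9315 bits/symbol


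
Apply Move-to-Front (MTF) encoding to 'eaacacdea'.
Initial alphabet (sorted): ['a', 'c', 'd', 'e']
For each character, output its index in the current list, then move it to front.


MTF encoding:
'e': index 3 in ['a', 'c', 'd', 'e'] -> ['e', 'a', 'c', 'd']
'a': index 1 in ['e', 'a', 'c', 'd'] -> ['a', 'e', 'c', 'd']
'a': index 0 in ['a', 'e', 'c', 'd'] -> ['a', 'e', 'c', 'd']
'c': index 2 in ['a', 'e', 'c', 'd'] -> ['c', 'a', 'e', 'd']
'a': index 1 in ['c', 'a', 'e', 'd'] -> ['a', 'c', 'e', 'd']
'c': index 1 in ['a', 'c', 'e', 'd'] -> ['c', 'a', 'e', 'd']
'd': index 3 in ['c', 'a', 'e', 'd'] -> ['d', 'c', 'a', 'e']
'e': index 3 in ['d', 'c', 'a', 'e'] -> ['e', 'd', 'c', 'a']
'a': index 3 in ['e', 'd', 'c', 'a'] -> ['a', 'e', 'd', 'c']


Output: [3, 1, 0, 2, 1, 1, 3, 3, 3]


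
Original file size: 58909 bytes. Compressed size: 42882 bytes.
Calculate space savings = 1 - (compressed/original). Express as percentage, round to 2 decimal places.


ratio = compressed/original = 42882/58909 = 0.727936
savings = 1 - ratio = 1 - 0.727936 = 0.272064
as a percentage: 0.272064 * 100 = 27.21%

Space savings = 1 - 42882/58909 = 27.21%


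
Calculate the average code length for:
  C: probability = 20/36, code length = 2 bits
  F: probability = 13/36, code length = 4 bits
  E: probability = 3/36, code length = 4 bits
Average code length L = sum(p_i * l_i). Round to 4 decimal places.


Weighted contributions p_i * l_i:
  C: (20/36) * 2 = 40/36
  F: (13/36) * 4 = 52/36
  E: (3/36) * 4 = 12/36
Sum = (40 + 52 + 12)/36 = 104/36

L = 104/36 = 2.8889 bits/symbol


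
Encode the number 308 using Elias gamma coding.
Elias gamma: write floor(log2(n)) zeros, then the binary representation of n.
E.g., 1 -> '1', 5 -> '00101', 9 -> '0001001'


num_bits = floor(log2(308)) + 1 = 9
leading_zeros = num_bits - 1 = 8
binary(308) = 100110100

Elias gamma(308) = '00000000' + '100110100' = 00000000100110100 (17 bits)


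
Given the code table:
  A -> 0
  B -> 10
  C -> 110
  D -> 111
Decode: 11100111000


Decoding:
111 -> D
0 -> A
0 -> A
111 -> D
0 -> A
0 -> A
0 -> A


Result: DAADAAA


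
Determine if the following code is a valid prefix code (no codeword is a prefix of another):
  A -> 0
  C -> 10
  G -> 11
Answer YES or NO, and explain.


Checking each pair (does one codeword prefix another?):
  A='0' vs C='10': no prefix
  A='0' vs G='11': no prefix
  C='10' vs A='0': no prefix
  C='10' vs G='11': no prefix
  G='11' vs A='0': no prefix
  G='11' vs C='10': no prefix
No violation found over all pairs.

YES -- this is a valid prefix code. No codeword is a prefix of any other codeword.


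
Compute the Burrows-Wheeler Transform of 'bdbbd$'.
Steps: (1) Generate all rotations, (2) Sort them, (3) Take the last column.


Rotations (sorted):
  0: $bdbbd -> last char: d
  1: bbd$bd -> last char: d
  2: bd$bdb -> last char: b
  3: bdbbd$ -> last char: $
  4: d$bdbb -> last char: b
  5: dbbd$b -> last char: b


BWT = ddb$bb


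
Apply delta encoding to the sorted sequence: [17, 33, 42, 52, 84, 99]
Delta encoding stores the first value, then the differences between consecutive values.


First value: 17
Deltas:
  33 - 17 = 16
  42 - 33 = 9
  52 - 42 = 10
  84 - 52 = 32
  99 - 84 = 15


Delta encoded: [17, 16, 9, 10, 32, 15]
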